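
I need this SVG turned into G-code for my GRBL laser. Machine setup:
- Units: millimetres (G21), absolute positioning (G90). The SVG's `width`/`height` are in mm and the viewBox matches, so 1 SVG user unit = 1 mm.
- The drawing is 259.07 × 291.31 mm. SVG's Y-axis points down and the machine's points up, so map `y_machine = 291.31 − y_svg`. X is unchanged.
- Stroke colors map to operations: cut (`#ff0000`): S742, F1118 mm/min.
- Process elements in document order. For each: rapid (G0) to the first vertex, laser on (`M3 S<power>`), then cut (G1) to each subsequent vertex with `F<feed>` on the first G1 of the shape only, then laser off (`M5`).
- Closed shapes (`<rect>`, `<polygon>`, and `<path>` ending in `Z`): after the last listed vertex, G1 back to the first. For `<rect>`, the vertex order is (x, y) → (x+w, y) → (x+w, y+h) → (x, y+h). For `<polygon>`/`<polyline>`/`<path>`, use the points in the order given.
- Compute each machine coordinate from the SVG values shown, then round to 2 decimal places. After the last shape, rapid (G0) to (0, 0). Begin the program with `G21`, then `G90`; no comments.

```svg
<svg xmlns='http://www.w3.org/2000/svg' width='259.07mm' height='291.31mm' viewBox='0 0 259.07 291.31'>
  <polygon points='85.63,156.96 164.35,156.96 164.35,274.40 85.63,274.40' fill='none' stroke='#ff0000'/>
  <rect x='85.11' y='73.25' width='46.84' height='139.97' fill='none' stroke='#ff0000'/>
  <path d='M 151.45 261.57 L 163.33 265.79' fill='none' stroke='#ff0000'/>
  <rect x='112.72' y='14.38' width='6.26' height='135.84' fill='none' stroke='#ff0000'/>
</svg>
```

G21
G90
G0 X85.63 Y134.35
M3 S742
G1 X164.35 Y134.35 F1118
G1 X164.35 Y16.91
G1 X85.63 Y16.91
G1 X85.63 Y134.35
M5
G0 X85.11 Y218.06
M3 S742
G1 X131.95 Y218.06 F1118
G1 X131.95 Y78.09
G1 X85.11 Y78.09
G1 X85.11 Y218.06
M5
G0 X151.45 Y29.74
M3 S742
G1 X163.33 Y25.52 F1118
M5
G0 X112.72 Y276.93
M3 S742
G1 X118.98 Y276.93 F1118
G1 X118.98 Y141.09
G1 X112.72 Y141.09
G1 X112.72 Y276.93
M5
G0 X0.00 Y0.00

Since the viewBox matches the mm dimensions, user units are millimetres directly. The only transform is the Y-flip y_m = 291.31 − y_svg.

Shape 1 is a rectangle drawn with `<polygon>`. Its stroke #ff0000 means cut at S742, F1118. After flipping Y the toolpath is (85.63,134.35) → (164.35,134.35) → (164.35,16.91) → (85.63,16.91) → (85.63,134.35), returning to the start.

Shape 2 is a rectangle drawn with `<rect>`. Its stroke #ff0000 means cut at S742, F1118. After flipping Y the toolpath is (85.11,218.06) → (131.95,218.06) → (131.95,78.09) → (85.11,78.09) → (85.11,218.06), returning to the start.

Shape 3 is a line segment drawn with `<path>`. Its stroke #ff0000 means cut at S742, F1118. After flipping Y the toolpath is (151.45,29.74) → (163.33,25.52).

Shape 4 is a rectangle drawn with `<rect>`. Its stroke #ff0000 means cut at S742, F1118. After flipping Y the toolpath is (112.72,276.93) → (118.98,276.93) → (118.98,141.09) → (112.72,141.09) → (112.72,276.93), returning to the start.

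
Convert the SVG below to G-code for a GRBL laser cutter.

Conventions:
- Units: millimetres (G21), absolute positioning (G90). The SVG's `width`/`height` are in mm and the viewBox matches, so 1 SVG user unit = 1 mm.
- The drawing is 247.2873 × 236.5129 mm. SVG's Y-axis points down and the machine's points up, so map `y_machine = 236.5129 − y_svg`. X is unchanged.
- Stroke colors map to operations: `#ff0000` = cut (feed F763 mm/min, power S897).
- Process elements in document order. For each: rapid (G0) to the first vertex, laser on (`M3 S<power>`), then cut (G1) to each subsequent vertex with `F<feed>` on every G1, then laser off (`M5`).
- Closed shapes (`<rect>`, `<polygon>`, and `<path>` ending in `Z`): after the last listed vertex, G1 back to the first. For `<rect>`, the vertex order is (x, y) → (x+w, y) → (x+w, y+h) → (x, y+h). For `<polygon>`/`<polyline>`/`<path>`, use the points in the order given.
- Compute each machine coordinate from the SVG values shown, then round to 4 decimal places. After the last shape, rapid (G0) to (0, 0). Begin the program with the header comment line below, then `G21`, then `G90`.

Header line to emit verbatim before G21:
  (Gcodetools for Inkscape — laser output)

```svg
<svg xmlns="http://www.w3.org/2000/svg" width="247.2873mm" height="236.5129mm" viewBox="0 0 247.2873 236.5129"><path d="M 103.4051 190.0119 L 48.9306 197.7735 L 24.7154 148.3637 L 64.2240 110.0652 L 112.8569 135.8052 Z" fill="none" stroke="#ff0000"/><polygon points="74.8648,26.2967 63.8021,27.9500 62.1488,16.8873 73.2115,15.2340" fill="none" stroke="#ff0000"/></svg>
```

1 u = 1 mm; y_m = 236.5129 − y.

[1] `<path>` regular polygon, #ff0000→cut S897 F763: (103.4051,46.5010) → (48.9306,38.7394) → (24.7154,88.1492) → (64.2240,126.4477) → (112.8569,100.7077) → (103.4051,46.5010) (closed)

[2] `<polygon>` regular polygon, #ff0000→cut S897 F763: (74.8648,210.2162) → (63.8021,208.5629) → (62.1488,219.6256) → (73.2115,221.2789) → (74.8648,210.2162) (closed)

(Gcodetools for Inkscape — laser output)
G21
G90
G0 X103.4051 Y46.5010
M3 S897
G1 X48.9306 Y38.7394 F763
G1 X24.7154 Y88.1492 F763
G1 X64.2240 Y126.4477 F763
G1 X112.8569 Y100.7077 F763
G1 X103.4051 Y46.5010 F763
M5
G0 X74.8648 Y210.2162
M3 S897
G1 X63.8021 Y208.5629 F763
G1 X62.1488 Y219.6256 F763
G1 X73.2115 Y221.2789 F763
G1 X74.8648 Y210.2162 F763
M5
G0 X0.0000 Y0.0000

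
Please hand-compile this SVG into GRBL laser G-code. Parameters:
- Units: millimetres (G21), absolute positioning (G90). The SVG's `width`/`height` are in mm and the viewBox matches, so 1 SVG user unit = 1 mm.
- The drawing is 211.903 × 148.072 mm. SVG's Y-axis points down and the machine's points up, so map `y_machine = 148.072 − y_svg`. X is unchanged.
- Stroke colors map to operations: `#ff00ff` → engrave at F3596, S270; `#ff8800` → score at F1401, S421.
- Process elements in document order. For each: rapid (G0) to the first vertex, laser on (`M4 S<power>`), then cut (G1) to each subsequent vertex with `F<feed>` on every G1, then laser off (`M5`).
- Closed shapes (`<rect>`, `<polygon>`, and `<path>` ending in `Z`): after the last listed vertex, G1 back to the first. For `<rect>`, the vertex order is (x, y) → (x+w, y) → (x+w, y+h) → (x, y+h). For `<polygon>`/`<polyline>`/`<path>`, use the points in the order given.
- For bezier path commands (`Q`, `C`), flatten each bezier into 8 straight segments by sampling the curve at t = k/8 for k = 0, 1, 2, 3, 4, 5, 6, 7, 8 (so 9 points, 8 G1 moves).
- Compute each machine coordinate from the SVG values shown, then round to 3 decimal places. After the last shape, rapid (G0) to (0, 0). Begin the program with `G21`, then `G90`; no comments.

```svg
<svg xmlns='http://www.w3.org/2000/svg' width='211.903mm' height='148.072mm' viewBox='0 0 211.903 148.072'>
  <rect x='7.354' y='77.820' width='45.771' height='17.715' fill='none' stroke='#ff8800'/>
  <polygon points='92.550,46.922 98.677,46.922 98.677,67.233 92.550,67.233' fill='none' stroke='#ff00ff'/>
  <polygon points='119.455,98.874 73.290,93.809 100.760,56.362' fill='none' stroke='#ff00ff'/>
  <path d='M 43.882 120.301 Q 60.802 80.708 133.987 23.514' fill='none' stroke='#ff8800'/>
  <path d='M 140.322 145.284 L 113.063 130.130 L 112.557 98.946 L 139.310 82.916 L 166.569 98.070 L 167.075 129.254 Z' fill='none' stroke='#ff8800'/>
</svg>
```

G21
G90
G0 X7.354 Y70.252
M4 S421
G1 X53.125 Y70.252 F1401
G1 X53.125 Y52.537 F1401
G1 X7.354 Y52.537 F1401
G1 X7.354 Y70.252 F1401
M5
G0 X92.550 Y101.150
M4 S270
G1 X98.677 Y101.150 F3596
G1 X98.677 Y80.839 F3596
G1 X92.550 Y80.839 F3596
G1 X92.550 Y101.150 F3596
M5
G0 X119.455 Y49.198
M4 S270
G1 X73.290 Y54.263 F3596
G1 X100.760 Y91.710 F3596
G1 X119.455 Y49.198 F3596
M5
G0 X43.882 Y27.771
M4 S421
G1 X48.991 Y37.944 F1401
G1 X55.859 Y48.668 F1401
G1 X64.484 Y59.941 F1401
G1 X74.868 Y71.764 F1401
G1 X87.011 Y84.138 F1401
G1 X100.911 Y97.061 F1401
G1 X116.570 Y110.535 F1401
G1 X133.987 Y124.558 F1401
M5
G0 X140.322 Y2.788
M4 S421
G1 X113.063 Y17.942 F1401
G1 X112.557 Y49.126 F1401
G1 X139.310 Y65.156 F1401
G1 X166.569 Y50.002 F1401
G1 X167.075 Y18.818 F1401
G1 X140.322 Y2.788 F1401
M5
G0 X0.000 Y0.000

viewBox `0 0 211.903 148.072` with mm width/height → 1 unit = 1 mm. Flip: y_m = 148.072 − y_svg.

**Shape 1** — `<rect>` rectangle, stroke `#ff8800` → score (S421, F1401). Machine vertices: (7.354,70.252) → (53.125,70.252) → (53.125,52.537) → (7.354,52.537) → (7.354,70.252). Closed: final G1 returns to the first vertex.

**Shape 2** — `<polygon>` rectangle, stroke `#ff00ff` → engrave (S270, F3596). Machine vertices: (92.550,101.150) → (98.677,101.150) → (98.677,80.839) → (92.550,80.839) → (92.550,101.150). Closed: final G1 returns to the first vertex.

**Shape 3** — `<polygon>` regular polygon, stroke `#ff00ff` → engrave (S270, F3596). Machine vertices: (119.455,49.198) → (73.290,54.263) → (100.760,91.710) → (119.455,49.198). Closed: final G1 returns to the first vertex.

**Shape 4** — `<path>` quadratic bezier, stroke `#ff8800` → score (S421, F1401). Control points (SVG): P0=(43.882,120.301), P1=(60.802,80.708), P2=(133.987,23.514); sampled at t=k/8. Machine vertices: (43.882,27.771) → (48.991,37.944) → (55.859,48.668) → (64.484,59.941) → (74.868,71.764) → (87.011,84.138) → (100.911,97.061) → (116.570,110.535) → (133.987,124.558). Open path.

**Shape 5** — `<path>` regular polygon, stroke `#ff8800` → score (S421, F1401). Machine vertices: (140.322,2.788) → (113.063,17.942) → (112.557,49.126) → (139.310,65.156) → (166.569,50.002) → (167.075,18.818) → (140.322,2.788). Closed: final G1 returns to the first vertex.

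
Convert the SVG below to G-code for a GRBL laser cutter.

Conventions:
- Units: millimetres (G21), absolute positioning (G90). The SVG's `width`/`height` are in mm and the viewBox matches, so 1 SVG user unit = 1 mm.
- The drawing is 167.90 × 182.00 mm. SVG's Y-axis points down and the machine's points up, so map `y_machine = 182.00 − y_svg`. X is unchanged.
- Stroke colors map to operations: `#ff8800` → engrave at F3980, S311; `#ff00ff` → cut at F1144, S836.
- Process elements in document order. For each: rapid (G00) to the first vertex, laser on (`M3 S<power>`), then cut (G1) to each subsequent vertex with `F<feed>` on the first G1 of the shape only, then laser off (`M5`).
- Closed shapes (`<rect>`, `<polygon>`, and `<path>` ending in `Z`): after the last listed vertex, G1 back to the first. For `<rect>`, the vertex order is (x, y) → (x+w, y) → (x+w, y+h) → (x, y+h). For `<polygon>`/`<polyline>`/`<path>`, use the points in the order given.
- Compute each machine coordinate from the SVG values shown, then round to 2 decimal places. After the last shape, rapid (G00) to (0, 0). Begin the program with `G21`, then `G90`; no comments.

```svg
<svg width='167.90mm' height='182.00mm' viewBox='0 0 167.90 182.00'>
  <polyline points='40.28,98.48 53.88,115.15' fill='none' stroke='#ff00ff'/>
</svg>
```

1 u = 1 mm; y_m = 182.00 − y.

[1] `<polyline>` line segment, #ff00ff→cut S836 F1144: (40.28,83.52) → (53.88,66.85)

G21
G90
G00 X40.28 Y83.52
M3 S836
G1 X53.88 Y66.85 F1144
M5
G00 X0.00 Y0.00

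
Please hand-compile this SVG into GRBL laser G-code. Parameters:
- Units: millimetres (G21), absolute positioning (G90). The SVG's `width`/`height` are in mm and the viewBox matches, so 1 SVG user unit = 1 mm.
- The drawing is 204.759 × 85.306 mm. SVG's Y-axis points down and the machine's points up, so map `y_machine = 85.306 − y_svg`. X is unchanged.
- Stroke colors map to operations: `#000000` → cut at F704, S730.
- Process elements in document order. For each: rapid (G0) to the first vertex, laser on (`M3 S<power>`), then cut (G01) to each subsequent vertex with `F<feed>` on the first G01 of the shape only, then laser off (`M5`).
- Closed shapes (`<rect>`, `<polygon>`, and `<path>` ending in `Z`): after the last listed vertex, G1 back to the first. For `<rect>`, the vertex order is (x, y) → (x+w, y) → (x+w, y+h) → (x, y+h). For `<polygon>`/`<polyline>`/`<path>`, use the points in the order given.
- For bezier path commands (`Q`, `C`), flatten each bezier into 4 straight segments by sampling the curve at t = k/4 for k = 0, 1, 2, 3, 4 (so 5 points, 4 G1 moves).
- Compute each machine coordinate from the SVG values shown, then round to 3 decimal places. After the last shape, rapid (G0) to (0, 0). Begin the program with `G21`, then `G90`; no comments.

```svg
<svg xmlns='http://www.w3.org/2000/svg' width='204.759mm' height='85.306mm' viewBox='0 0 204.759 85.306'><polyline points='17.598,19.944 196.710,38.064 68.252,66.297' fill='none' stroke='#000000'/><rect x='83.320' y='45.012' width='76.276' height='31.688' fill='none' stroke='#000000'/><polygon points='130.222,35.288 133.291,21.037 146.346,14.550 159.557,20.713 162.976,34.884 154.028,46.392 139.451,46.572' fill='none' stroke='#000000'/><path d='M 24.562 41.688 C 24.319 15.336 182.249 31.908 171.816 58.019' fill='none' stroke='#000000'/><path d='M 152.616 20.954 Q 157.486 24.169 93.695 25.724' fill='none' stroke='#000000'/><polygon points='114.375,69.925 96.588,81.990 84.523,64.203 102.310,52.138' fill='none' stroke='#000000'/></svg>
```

G21
G90
G0 X17.598 Y65.362
M3 S730
G01 X196.710 Y47.242 F704
G01 X68.252 Y19.009
M5
G0 X83.320 Y40.294
M3 S730
G01 X159.596 Y40.294 F704
G01 X159.596 Y8.606
G01 X83.320 Y8.606
G01 X83.320 Y40.294
M5
G0 X130.222 Y50.018
M3 S730
G01 X133.291 Y64.269 F704
G01 X146.346 Y70.756
G01 X159.557 Y64.593
G01 X162.976 Y50.422
G01 X154.028 Y38.914
G01 X139.451 Y38.734
G01 X130.222 Y50.018
M5
G0 X24.562 Y43.618
M3 S730
G01 X48.935 Y55.855 F704
G01 X102.010 Y55.126
G01 X153.175 Y44.560
G01 X171.816 Y27.287
M5
G0 X152.616 Y64.352
M3 S730
G01 X150.760 Y62.848 F704
G01 X140.321 Y61.552
G01 X121.299 Y60.463
G01 X93.695 Y59.582
M5
G0 X114.375 Y15.381
M3 S730
G01 X96.588 Y3.316 F704
G01 X84.523 Y21.103
G01 X102.310 Y33.168
G01 X114.375 Y15.381
M5
G0 X0.000 Y0.000

Since the viewBox matches the mm dimensions, user units are millimetres directly. The only transform is the Y-flip y_m = 85.306 − y_svg.

Shape 1 is a open polyline drawn with `<polyline>`. Its stroke #000000 means cut at S730, F704. After flipping Y the toolpath is (17.598,65.362) → (196.710,47.242) → (68.252,19.009).

Shape 2 is a rectangle drawn with `<rect>`. Its stroke #000000 means cut at S730, F704. After flipping Y the toolpath is (83.320,40.294) → (159.596,40.294) → (159.596,8.606) → (83.320,8.606) → (83.320,40.294), returning to the start.

Shape 3 is a regular polygon drawn with `<polygon>`. Its stroke #000000 means cut at S730, F704. After flipping Y the toolpath is (130.222,50.018) → (133.291,64.269) → (146.346,70.756) → (159.557,64.593) → (162.976,50.422) → (154.028,38.914) → (139.451,38.734) → (130.222,50.018), returning to the start.

Shape 4 is a cubic bezier drawn with `<path>`. Its stroke #000000 means cut at S730, F704. After flipping Y the toolpath is (24.562,43.618) → (48.935,55.855) → (102.010,55.126) → (153.175,44.560) → (171.816,27.287).

Shape 5 is a quadratic bezier drawn with `<path>`. Its stroke #000000 means cut at S730, F704. After flipping Y the toolpath is (152.616,64.352) → (150.760,62.848) → (140.321,61.552) → (121.299,60.463) → (93.695,59.582).

Shape 6 is a regular polygon drawn with `<polygon>`. Its stroke #000000 means cut at S730, F704. After flipping Y the toolpath is (114.375,15.381) → (96.588,3.316) → (84.523,21.103) → (102.310,33.168) → (114.375,15.381), returning to the start.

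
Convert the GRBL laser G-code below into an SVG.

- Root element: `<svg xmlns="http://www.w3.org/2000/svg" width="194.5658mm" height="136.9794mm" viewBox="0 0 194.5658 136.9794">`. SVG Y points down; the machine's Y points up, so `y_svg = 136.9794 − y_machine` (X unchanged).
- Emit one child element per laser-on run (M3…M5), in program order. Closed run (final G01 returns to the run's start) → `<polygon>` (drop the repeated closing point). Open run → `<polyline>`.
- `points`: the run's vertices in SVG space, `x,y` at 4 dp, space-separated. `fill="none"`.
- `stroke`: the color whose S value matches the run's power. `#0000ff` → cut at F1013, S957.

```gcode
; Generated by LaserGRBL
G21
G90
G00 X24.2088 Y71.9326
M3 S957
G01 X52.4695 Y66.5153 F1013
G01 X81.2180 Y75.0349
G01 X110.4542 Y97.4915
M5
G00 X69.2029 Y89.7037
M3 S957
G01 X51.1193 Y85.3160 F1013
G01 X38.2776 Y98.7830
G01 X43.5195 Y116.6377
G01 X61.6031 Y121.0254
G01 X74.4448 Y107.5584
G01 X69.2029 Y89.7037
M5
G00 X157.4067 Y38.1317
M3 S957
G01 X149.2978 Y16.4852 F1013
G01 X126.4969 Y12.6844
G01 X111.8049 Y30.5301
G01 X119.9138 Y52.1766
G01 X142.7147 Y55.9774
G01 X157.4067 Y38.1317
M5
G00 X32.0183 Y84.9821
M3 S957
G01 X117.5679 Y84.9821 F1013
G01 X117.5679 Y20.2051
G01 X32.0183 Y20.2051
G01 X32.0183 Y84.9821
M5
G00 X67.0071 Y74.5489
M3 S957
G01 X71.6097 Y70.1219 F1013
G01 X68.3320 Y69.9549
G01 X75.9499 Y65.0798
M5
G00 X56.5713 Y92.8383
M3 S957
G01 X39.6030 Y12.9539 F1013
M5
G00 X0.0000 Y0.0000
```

Each laser-on run becomes one SVG element. Flip Y back into SVG space with y_svg = 136.9794 − y_machine. Every run uses S957, so all elements get stroke `#0000ff` (cut).

Run 1: The run is open, so emit a `<polyline>` with points (Y-flipped): 24.2088,65.0468 52.4695,70.4641 81.2180,61.9445 110.4542,39.4879.

Run 2: The run returns to its start, so emit a `<polygon>` with points (Y-flipped): 69.2029,47.2757 51.1193,51.6634 38.2776,38.1964 43.5195,20.3417 61.6031,15.9540 74.4448,29.4210.

Run 3: The run returns to its start, so emit a `<polygon>` with points (Y-flipped): 157.4067,98.8477 149.2978,120.4942 126.4969,124.2950 111.8049,106.4493 119.9138,84.8028 142.7147,81.0020.

Run 4: The run returns to its start, so emit a `<polygon>` with points (Y-flipped): 32.0183,51.9973 117.5679,51.9973 117.5679,116.7743 32.0183,116.7743.

Run 5: The run is open, so emit a `<polyline>` with points (Y-flipped): 67.0071,62.4305 71.6097,66.8575 68.3320,67.0245 75.9499,71.8996.

Run 6: The run is open, so emit a `<polyline>` with points (Y-flipped): 56.5713,44.1411 39.6030,124.0255.

<svg xmlns="http://www.w3.org/2000/svg" width="194.5658mm" height="136.9794mm" viewBox="0 0 194.5658 136.9794">
  <polyline points="24.2088,65.0468 52.4695,70.4641 81.2180,61.9445 110.4542,39.4879" fill="none" stroke="#0000ff"/>
  <polygon points="69.2029,47.2757 51.1193,51.6634 38.2776,38.1964 43.5195,20.3417 61.6031,15.9540 74.4448,29.4210" fill="none" stroke="#0000ff"/>
  <polygon points="157.4067,98.8477 149.2978,120.4942 126.4969,124.2950 111.8049,106.4493 119.9138,84.8028 142.7147,81.0020" fill="none" stroke="#0000ff"/>
  <polygon points="32.0183,51.9973 117.5679,51.9973 117.5679,116.7743 32.0183,116.7743" fill="none" stroke="#0000ff"/>
  <polyline points="67.0071,62.4305 71.6097,66.8575 68.3320,67.0245 75.9499,71.8996" fill="none" stroke="#0000ff"/>
  <polyline points="56.5713,44.1411 39.6030,124.0255" fill="none" stroke="#0000ff"/>
</svg>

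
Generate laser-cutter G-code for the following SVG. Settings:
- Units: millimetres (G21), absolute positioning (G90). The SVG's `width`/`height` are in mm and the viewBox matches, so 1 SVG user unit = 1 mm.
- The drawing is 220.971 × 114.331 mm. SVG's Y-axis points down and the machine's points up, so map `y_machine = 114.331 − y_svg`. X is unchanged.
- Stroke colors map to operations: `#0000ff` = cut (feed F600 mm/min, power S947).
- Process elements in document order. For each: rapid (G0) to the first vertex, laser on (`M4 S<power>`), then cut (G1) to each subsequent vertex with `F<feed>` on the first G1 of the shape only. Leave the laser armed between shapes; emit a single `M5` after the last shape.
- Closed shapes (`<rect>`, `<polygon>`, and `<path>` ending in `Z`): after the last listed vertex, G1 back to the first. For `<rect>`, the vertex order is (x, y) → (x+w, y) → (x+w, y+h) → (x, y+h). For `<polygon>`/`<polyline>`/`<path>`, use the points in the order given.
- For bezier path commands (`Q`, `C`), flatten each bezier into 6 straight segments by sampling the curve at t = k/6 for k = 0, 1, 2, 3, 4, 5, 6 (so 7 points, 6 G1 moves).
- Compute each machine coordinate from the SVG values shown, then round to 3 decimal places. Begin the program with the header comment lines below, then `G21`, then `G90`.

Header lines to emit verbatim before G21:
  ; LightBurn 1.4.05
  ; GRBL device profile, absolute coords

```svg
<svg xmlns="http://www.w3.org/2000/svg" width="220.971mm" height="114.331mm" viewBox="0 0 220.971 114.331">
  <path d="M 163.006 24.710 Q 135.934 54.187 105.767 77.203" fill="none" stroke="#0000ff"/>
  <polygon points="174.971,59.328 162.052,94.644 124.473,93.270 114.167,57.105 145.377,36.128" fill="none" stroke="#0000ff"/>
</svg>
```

1 u = 1 mm; y_m = 114.331 − y.

[1] `<path>` quadratic bezier, #0000ff→cut S947 F600: (163.006,89.621) → (153.896,79.975) → (144.614,70.688) → (135.160,61.759) → (125.534,53.190) → (115.737,44.979) → (105.767,37.128)

[2] `<polygon>` regular polygon, #0000ff→cut S947 F600: (174.971,55.003) → (162.052,19.687) → (124.473,21.061) → (114.167,57.226) → (145.377,78.203) → (174.971,55.003) (closed)

; LightBurn 1.4.05
; GRBL device profile, absolute coords
G21
G90
G0 X163.006 Y89.621
M4 S947
G1 X153.896 Y79.975 F600
G1 X144.614 Y70.688
G1 X135.160 Y61.759
G1 X125.534 Y53.190
G1 X115.737 Y44.979
G1 X105.767 Y37.128
G0 X174.971 Y55.003
M4 S947
G1 X162.052 Y19.687 F600
G1 X124.473 Y21.061
G1 X114.167 Y57.226
G1 X145.377 Y78.203
G1 X174.971 Y55.003
M5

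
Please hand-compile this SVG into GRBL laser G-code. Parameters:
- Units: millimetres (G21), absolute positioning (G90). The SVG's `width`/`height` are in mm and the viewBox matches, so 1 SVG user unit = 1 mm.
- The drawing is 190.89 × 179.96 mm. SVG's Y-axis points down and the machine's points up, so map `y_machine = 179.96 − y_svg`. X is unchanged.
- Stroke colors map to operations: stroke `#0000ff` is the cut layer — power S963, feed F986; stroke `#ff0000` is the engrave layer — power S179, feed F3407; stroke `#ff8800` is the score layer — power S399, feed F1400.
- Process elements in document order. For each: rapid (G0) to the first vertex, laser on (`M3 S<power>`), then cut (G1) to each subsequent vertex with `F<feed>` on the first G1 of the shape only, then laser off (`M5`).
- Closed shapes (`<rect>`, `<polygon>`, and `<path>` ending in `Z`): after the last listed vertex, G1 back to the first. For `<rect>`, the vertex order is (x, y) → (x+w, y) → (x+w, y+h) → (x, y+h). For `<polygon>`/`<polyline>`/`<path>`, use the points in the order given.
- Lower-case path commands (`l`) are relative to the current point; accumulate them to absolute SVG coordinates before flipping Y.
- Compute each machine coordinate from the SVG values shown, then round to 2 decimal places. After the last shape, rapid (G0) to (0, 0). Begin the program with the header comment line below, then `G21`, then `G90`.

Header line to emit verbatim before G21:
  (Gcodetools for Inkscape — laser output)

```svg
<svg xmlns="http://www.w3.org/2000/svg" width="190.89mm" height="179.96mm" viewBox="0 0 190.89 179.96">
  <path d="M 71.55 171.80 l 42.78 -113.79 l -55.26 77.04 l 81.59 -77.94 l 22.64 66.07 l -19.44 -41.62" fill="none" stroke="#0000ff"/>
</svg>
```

(Gcodetools for Inkscape — laser output)
G21
G90
G0 X71.55 Y8.16
M3 S963
G1 X114.33 Y121.95 F986
G1 X59.07 Y44.91
G1 X140.66 Y122.85
G1 X163.30 Y56.78
G1 X143.86 Y98.40
M5
G0 X0.00 Y0.00

Since the viewBox matches the mm dimensions, user units are millimetres directly. The only transform is the Y-flip y_m = 179.96 − y_svg.

Shape 1 is a open polyline drawn with `<path>`. Its stroke #0000ff means cut at S963, F986. After flipping Y the toolpath is (71.55,8.16) → (114.33,121.95) → (59.07,44.91) → (140.66,122.85) → (163.30,56.78) → (143.86,98.40).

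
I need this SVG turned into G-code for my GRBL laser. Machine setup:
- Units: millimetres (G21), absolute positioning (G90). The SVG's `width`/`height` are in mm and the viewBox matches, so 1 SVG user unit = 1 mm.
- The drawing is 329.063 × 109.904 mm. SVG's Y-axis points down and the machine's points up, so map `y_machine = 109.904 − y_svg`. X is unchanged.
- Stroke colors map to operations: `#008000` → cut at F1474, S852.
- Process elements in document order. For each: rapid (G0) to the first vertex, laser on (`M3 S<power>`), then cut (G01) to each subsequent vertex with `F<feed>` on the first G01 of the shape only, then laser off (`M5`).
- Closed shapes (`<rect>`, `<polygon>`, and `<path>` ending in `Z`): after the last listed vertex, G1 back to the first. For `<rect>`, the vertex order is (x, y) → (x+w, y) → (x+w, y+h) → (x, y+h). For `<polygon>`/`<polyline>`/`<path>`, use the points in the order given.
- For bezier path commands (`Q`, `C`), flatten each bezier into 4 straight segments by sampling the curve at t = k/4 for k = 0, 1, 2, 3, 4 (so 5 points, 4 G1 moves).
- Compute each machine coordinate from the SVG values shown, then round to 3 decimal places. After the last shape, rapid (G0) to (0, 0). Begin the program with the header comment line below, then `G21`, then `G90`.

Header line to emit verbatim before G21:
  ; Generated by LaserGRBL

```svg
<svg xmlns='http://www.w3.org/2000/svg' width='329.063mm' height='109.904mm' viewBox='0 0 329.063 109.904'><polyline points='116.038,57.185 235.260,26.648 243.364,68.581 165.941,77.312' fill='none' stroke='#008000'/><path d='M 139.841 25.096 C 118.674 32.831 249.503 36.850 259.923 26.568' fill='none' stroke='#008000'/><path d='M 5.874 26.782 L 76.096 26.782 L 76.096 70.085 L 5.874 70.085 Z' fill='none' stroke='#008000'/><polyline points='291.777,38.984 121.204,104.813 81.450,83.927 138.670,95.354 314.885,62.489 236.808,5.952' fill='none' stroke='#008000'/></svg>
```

Since the viewBox matches the mm dimensions, user units are millimetres directly. The only transform is the Y-flip y_m = 109.904 − y_svg.

Shape 1 is a open polyline drawn with `<polyline>`. Its stroke #008000 means cut at S852, F1474. After flipping Y the toolpath is (116.038,52.719) → (235.260,83.256) → (243.364,41.323) → (165.941,32.592).

Shape 2 is a cubic bezier drawn with `<path>`. Its stroke #008000 means cut at S852, F1474. After flipping Y the toolpath is (139.841,84.808) → (148.209,79.869) → (188.037,77.316) → (233.788,78.141) → (259.923,83.336).

Shape 3 is a rectangle drawn with `<path>`. Its stroke #008000 means cut at S852, F1474. After flipping Y the toolpath is (5.874,83.122) → (76.096,83.122) → (76.096,39.819) → (5.874,39.819) → (5.874,83.122), returning to the start.

Shape 4 is a open polyline drawn with `<polyline>`. Its stroke #008000 means cut at S852, F1474. After flipping Y the toolpath is (291.777,70.920) → (121.204,5.091) → (81.450,25.977) → (138.670,14.550) → (314.885,47.415) → (236.808,103.952).

; Generated by LaserGRBL
G21
G90
G0 X116.038 Y52.719
M3 S852
G01 X235.260 Y83.256 F1474
G01 X243.364 Y41.323
G01 X165.941 Y32.592
M5
G0 X139.841 Y84.808
M3 S852
G01 X148.209 Y79.869 F1474
G01 X188.037 Y77.316
G01 X233.788 Y78.141
G01 X259.923 Y83.336
M5
G0 X5.874 Y83.122
M3 S852
G01 X76.096 Y83.122 F1474
G01 X76.096 Y39.819
G01 X5.874 Y39.819
G01 X5.874 Y83.122
M5
G0 X291.777 Y70.920
M3 S852
G01 X121.204 Y5.091 F1474
G01 X81.450 Y25.977
G01 X138.670 Y14.550
G01 X314.885 Y47.415
G01 X236.808 Y103.952
M5
G0 X0.000 Y0.000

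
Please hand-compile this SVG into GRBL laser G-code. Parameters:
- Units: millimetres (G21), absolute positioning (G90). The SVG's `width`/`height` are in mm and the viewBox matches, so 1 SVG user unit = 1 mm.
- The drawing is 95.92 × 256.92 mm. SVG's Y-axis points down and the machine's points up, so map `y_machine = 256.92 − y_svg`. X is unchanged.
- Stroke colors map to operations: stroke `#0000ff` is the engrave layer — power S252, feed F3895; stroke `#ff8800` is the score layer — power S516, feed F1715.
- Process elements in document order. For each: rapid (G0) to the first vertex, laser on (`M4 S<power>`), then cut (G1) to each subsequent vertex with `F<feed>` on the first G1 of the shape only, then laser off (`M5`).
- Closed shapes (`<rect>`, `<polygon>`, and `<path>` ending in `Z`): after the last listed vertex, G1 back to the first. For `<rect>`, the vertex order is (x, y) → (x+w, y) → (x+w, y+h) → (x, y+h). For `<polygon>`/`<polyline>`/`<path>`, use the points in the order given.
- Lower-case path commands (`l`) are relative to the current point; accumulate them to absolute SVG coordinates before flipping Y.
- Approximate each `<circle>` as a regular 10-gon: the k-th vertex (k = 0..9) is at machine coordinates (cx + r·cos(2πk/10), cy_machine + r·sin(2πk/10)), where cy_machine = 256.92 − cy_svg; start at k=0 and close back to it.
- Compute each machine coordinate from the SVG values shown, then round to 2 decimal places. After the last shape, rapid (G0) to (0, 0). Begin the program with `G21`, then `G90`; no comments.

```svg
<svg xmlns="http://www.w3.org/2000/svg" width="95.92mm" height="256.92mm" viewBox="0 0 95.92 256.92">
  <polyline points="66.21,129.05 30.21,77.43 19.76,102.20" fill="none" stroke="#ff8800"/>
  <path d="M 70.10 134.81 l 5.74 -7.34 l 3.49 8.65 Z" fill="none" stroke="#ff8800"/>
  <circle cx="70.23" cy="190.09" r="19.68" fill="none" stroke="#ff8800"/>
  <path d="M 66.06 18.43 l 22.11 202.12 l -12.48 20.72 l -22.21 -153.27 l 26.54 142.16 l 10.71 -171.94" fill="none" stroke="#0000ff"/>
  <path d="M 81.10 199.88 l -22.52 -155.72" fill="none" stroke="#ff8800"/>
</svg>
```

viewBox `0 0 95.92 256.92` with mm width/height → 1 unit = 1 mm. Flip: y_m = 256.92 − y_svg.

**Shape 1** — `<polyline>` open polyline, stroke `#ff8800` → score (S516, F1715). Machine vertices: (66.21,127.87) → (30.21,179.49) → (19.76,154.72). Open path.

**Shape 2** — `<path>` regular polygon, stroke `#ff8800` → score (S516, F1715). Machine vertices: (70.10,122.11) → (75.84,129.45) → (79.33,120.80) → (70.10,122.11). Closed: final G1 returns to the first vertex.

**Shape 3** — `<circle>` circle, stroke `#ff8800` → score (S516, F1715). Machine vertices: (89.91,66.83) → (86.15,78.40) → (76.31,85.55) → (64.15,85.55) → (54.31,78.40) → (50.55,66.83) → (54.31,55.26) → (64.15,48.11) → (76.31,48.11) → (86.15,55.26) → (89.91,66.83). Closed: final G1 returns to the first vertex.

**Shape 4** — `<path>` open polyline, stroke `#0000ff` → engrave (S252, F3895). Machine vertices: (66.06,238.49) → (88.17,36.37) → (75.69,15.65) → (53.48,168.92) → (80.02,26.76) → (90.73,198.70). Open path.

**Shape 5** — `<path>` line segment, stroke `#ff8800` → score (S516, F1715). Machine vertices: (81.10,57.04) → (58.58,212.76). Open path.

G21
G90
G0 X66.21 Y127.87
M4 S516
G1 X30.21 Y179.49 F1715
G1 X19.76 Y154.72
M5
G0 X70.10 Y122.11
M4 S516
G1 X75.84 Y129.45 F1715
G1 X79.33 Y120.80
G1 X70.10 Y122.11
M5
G0 X89.91 Y66.83
M4 S516
G1 X86.15 Y78.40 F1715
G1 X76.31 Y85.55
G1 X64.15 Y85.55
G1 X54.31 Y78.40
G1 X50.55 Y66.83
G1 X54.31 Y55.26
G1 X64.15 Y48.11
G1 X76.31 Y48.11
G1 X86.15 Y55.26
G1 X89.91 Y66.83
M5
G0 X66.06 Y238.49
M4 S252
G1 X88.17 Y36.37 F3895
G1 X75.69 Y15.65
G1 X53.48 Y168.92
G1 X80.02 Y26.76
G1 X90.73 Y198.70
M5
G0 X81.10 Y57.04
M4 S516
G1 X58.58 Y212.76 F1715
M5
G0 X0.00 Y0.00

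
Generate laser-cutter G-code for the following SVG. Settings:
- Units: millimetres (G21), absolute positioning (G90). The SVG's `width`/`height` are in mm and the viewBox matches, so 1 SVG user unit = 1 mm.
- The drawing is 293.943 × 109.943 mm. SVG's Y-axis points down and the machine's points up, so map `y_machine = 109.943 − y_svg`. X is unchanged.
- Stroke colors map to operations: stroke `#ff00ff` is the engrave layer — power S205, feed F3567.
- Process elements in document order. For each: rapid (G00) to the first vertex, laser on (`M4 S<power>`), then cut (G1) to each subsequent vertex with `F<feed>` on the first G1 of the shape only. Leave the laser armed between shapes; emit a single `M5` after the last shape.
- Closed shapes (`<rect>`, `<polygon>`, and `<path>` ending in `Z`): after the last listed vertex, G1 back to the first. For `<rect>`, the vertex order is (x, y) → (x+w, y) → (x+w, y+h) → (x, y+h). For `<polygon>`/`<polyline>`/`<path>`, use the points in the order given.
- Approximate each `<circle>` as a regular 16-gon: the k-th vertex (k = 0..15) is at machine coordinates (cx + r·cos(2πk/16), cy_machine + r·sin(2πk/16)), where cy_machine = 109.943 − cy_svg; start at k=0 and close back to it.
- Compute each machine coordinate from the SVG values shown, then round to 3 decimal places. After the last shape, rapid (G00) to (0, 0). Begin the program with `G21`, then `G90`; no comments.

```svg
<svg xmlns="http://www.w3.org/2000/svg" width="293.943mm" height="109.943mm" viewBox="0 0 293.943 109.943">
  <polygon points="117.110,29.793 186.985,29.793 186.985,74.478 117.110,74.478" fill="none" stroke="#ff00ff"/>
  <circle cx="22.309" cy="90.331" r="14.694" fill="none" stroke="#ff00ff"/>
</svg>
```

viewBox `0 0 293.943 109.943` with mm width/height → 1 unit = 1 mm. Flip: y_m = 109.943 − y_svg.

**Shape 1** — `<polygon>` rectangle, stroke `#ff00ff` → engrave (S205, F3567). Machine vertices: (117.110,80.150) → (186.985,80.150) → (186.985,35.465) → (117.110,35.465) → (117.110,80.150). Closed: final G1 returns to the first vertex.

**Shape 2** — `<circle>` circle, stroke `#ff00ff` → engrave (S205, F3567). Machine vertices: (37.003,19.612) → (35.884,25.235) → (32.699,30.002) → (27.932,33.187) → (22.309,34.306) → (16.686,33.187) → (11.919,30.002) → (8.734,25.235) → (7.615,19.612) → (8.734,13.989) → (11.919,9.222) → (16.686,6.037) → (22.309,4.918) → (27.932,6.037) → (32.699,9.222) → (35.884,13.989) → (37.003,19.612). Closed: final G1 returns to the first vertex.

G21
G90
G00 X117.110 Y80.150
M4 S205
G1 X186.985 Y80.150 F3567
G1 X186.985 Y35.465
G1 X117.110 Y35.465
G1 X117.110 Y80.150
G00 X37.003 Y19.612
M4 S205
G1 X35.884 Y25.235 F3567
G1 X32.699 Y30.002
G1 X27.932 Y33.187
G1 X22.309 Y34.306
G1 X16.686 Y33.187
G1 X11.919 Y30.002
G1 X8.734 Y25.235
G1 X7.615 Y19.612
G1 X8.734 Y13.989
G1 X11.919 Y9.222
G1 X16.686 Y6.037
G1 X22.309 Y4.918
G1 X27.932 Y6.037
G1 X32.699 Y9.222
G1 X35.884 Y13.989
G1 X37.003 Y19.612
M5
G00 X0.000 Y0.000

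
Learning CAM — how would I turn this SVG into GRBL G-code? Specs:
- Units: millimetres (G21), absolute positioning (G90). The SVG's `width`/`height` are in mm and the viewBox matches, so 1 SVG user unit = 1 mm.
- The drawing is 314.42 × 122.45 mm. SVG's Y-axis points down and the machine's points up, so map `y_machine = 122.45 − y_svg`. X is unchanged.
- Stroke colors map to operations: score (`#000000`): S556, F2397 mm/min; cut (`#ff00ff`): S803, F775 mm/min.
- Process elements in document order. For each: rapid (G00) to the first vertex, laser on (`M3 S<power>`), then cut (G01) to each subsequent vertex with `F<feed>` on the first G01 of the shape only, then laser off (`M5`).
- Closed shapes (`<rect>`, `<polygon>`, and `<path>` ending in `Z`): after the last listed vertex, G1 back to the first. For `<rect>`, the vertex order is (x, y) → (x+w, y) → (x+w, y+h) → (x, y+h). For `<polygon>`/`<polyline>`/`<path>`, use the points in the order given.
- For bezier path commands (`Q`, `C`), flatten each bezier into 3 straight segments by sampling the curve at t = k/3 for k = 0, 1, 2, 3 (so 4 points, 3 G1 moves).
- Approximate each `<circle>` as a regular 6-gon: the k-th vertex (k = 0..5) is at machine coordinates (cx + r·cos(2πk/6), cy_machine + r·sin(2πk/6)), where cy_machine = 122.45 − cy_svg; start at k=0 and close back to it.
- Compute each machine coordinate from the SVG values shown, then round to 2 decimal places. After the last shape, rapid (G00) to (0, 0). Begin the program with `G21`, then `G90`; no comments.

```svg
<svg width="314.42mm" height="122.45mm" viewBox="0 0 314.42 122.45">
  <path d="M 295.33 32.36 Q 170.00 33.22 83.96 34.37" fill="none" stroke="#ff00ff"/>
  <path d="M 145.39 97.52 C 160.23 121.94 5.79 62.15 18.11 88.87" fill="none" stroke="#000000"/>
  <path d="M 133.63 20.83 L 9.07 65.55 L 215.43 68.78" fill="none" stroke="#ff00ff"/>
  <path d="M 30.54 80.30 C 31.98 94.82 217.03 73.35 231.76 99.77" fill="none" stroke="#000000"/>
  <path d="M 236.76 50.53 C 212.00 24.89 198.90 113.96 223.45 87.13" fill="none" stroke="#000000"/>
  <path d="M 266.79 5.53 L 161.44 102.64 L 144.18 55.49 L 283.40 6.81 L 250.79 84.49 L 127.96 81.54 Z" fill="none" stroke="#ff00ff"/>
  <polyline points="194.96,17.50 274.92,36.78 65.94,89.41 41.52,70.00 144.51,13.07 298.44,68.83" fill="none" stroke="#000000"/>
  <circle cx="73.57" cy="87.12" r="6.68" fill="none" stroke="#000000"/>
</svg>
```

Since the viewBox matches the mm dimensions, user units are millimetres directly. The only transform is the Y-flip y_m = 122.45 − y_svg.

Shape 1 is a quadratic bezier drawn with `<path>`. Its stroke #ff00ff means cut at S803, F775. After flipping Y the toolpath is (295.33,90.09) → (216.14,89.48) → (145.69,88.81) → (83.96,88.08).

Shape 2 is a cubic bezier drawn with `<path>`. Its stroke #000000 means score at S556, F2397. After flipping Y the toolpath is (145.39,24.93) → (116.25,22.26) → (48.93,37.79) → (18.11,33.58).

Shape 3 is a open polyline drawn with `<path>`. Its stroke #ff00ff means cut at S803, F775. After flipping Y the toolpath is (133.63,101.62) → (9.07,56.90) → (215.43,53.67).

Shape 4 is a cubic bezier drawn with `<path>`. Its stroke #000000 means score at S556, F2397. After flipping Y the toolpath is (30.54,42.15) → (80.07,36.52) → (173.37,36.24) → (231.76,22.68).

Shape 5 is a cubic bezier drawn with `<path>`. Its stroke #000000 means score at S556, F2397. After flipping Y the toolpath is (236.76,71.92) → (216.85,67.86) → (210.49,38.58) → (223.45,35.32).

Shape 6 is a closed polygon drawn with `<path>`. Its stroke #ff00ff means cut at S803, F775. After flipping Y the toolpath is (266.79,116.92) → (161.44,19.81) → (144.18,66.96) → (283.40,115.64) → (250.79,37.96) → (127.96,40.91) → (266.79,116.92), returning to the start.

Shape 7 is a open polyline drawn with `<polyline>`. Its stroke #000000 means score at S556, F2397. After flipping Y the toolpath is (194.96,104.95) → (274.92,85.67) → (65.94,33.04) → (41.52,52.45) → (144.51,109.38) → (298.44,53.62).

Shape 8 is a circle drawn with `<circle>`. Its stroke #000000 means score at S556, F2397. After flipping Y the toolpath is (80.25,35.33) → (76.91,41.12) → (70.23,41.12) → (66.89,35.33) → (70.23,29.54) → (76.91,29.54) → (80.25,35.33), returning to the start.

G21
G90
G00 X295.33 Y90.09
M3 S803
G01 X216.14 Y89.48 F775
G01 X145.69 Y88.81
G01 X83.96 Y88.08
M5
G00 X145.39 Y24.93
M3 S556
G01 X116.25 Y22.26 F2397
G01 X48.93 Y37.79
G01 X18.11 Y33.58
M5
G00 X133.63 Y101.62
M3 S803
G01 X9.07 Y56.90 F775
G01 X215.43 Y53.67
M5
G00 X30.54 Y42.15
M3 S556
G01 X80.07 Y36.52 F2397
G01 X173.37 Y36.24
G01 X231.76 Y22.68
M5
G00 X236.76 Y71.92
M3 S556
G01 X216.85 Y67.86 F2397
G01 X210.49 Y38.58
G01 X223.45 Y35.32
M5
G00 X266.79 Y116.92
M3 S803
G01 X161.44 Y19.81 F775
G01 X144.18 Y66.96
G01 X283.40 Y115.64
G01 X250.79 Y37.96
G01 X127.96 Y40.91
G01 X266.79 Y116.92
M5
G00 X194.96 Y104.95
M3 S556
G01 X274.92 Y85.67 F2397
G01 X65.94 Y33.04
G01 X41.52 Y52.45
G01 X144.51 Y109.38
G01 X298.44 Y53.62
M5
G00 X80.25 Y35.33
M3 S556
G01 X76.91 Y41.12 F2397
G01 X70.23 Y41.12
G01 X66.89 Y35.33
G01 X70.23 Y29.54
G01 X76.91 Y29.54
G01 X80.25 Y35.33
M5
G00 X0.00 Y0.00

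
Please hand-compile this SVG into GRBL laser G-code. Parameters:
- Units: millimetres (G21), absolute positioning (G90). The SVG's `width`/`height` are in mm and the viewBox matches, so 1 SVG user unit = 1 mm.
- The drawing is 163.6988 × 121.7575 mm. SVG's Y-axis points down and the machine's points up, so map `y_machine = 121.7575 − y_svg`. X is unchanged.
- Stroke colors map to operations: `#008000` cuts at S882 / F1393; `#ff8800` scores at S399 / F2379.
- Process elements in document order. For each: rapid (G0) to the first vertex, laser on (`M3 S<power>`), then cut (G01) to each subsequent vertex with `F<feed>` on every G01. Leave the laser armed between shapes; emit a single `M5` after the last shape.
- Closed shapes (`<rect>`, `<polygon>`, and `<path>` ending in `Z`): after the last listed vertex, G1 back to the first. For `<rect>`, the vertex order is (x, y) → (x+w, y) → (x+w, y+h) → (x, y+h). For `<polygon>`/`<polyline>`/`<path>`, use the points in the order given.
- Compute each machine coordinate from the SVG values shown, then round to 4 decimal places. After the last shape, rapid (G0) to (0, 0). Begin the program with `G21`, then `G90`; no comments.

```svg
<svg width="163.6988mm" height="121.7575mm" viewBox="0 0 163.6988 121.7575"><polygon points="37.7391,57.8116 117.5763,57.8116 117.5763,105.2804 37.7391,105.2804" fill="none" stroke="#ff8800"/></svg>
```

G21
G90
G0 X37.7391 Y63.9459
M3 S399
G01 X117.5763 Y63.9459 F2379
G01 X117.5763 Y16.4771 F2379
G01 X37.7391 Y16.4771 F2379
G01 X37.7391 Y63.9459 F2379
M5
G0 X0.0000 Y0.0000

1 u = 1 mm; y_m = 121.7575 − y.

[1] `<polygon>` rectangle, #ff8800→score S399 F2379: (37.7391,63.9459) → (117.5763,63.9459) → (117.5763,16.4771) → (37.7391,16.4771) → (37.7391,63.9459) (closed)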